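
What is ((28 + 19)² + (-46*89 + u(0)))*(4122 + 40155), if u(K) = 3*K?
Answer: -83462145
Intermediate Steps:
((28 + 19)² + (-46*89 + u(0)))*(4122 + 40155) = ((28 + 19)² + (-46*89 + 3*0))*(4122 + 40155) = (47² + (-4094 + 0))*44277 = (2209 - 4094)*44277 = -1885*44277 = -83462145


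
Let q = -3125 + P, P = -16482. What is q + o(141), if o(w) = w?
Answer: -19466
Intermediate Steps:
q = -19607 (q = -3125 - 16482 = -19607)
q + o(141) = -19607 + 141 = -19466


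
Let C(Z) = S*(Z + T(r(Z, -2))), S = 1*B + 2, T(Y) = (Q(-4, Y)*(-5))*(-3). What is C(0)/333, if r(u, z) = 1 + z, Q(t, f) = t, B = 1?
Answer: -20/37 ≈ -0.54054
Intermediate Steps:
T(Y) = -60 (T(Y) = -4*(-5)*(-3) = 20*(-3) = -60)
S = 3 (S = 1*1 + 2 = 1 + 2 = 3)
C(Z) = -180 + 3*Z (C(Z) = 3*(Z - 60) = 3*(-60 + Z) = -180 + 3*Z)
C(0)/333 = (-180 + 3*0)/333 = (-180 + 0)*(1/333) = -180*1/333 = -20/37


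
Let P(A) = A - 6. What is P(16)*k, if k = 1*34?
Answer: 340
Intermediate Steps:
P(A) = -6 + A
k = 34
P(16)*k = (-6 + 16)*34 = 10*34 = 340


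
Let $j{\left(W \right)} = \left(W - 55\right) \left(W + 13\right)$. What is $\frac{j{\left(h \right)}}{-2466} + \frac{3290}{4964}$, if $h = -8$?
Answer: $\frac{134400}{170017} \approx 0.79051$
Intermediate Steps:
$j{\left(W \right)} = \left(-55 + W\right) \left(13 + W\right)$
$\frac{j{\left(h \right)}}{-2466} + \frac{3290}{4964} = \frac{-715 + \left(-8\right)^{2} - -336}{-2466} + \frac{3290}{4964} = \left(-715 + 64 + 336\right) \left(- \frac{1}{2466}\right) + 3290 \cdot \frac{1}{4964} = \left(-315\right) \left(- \frac{1}{2466}\right) + \frac{1645}{2482} = \frac{35}{274} + \frac{1645}{2482} = \frac{134400}{170017}$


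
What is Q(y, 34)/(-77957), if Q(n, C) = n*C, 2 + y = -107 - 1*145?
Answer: 8636/77957 ≈ 0.11078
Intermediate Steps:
y = -254 (y = -2 + (-107 - 1*145) = -2 + (-107 - 145) = -2 - 252 = -254)
Q(n, C) = C*n
Q(y, 34)/(-77957) = (34*(-254))/(-77957) = -8636*(-1/77957) = 8636/77957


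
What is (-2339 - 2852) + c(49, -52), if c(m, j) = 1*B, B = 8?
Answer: -5183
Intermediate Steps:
c(m, j) = 8 (c(m, j) = 1*8 = 8)
(-2339 - 2852) + c(49, -52) = (-2339 - 2852) + 8 = -5191 + 8 = -5183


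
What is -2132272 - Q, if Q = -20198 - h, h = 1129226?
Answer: -982848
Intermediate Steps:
Q = -1149424 (Q = -20198 - 1*1129226 = -20198 - 1129226 = -1149424)
-2132272 - Q = -2132272 - 1*(-1149424) = -2132272 + 1149424 = -982848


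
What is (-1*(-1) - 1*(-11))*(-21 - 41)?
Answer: -744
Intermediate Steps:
(-1*(-1) - 1*(-11))*(-21 - 41) = (1 + 11)*(-62) = 12*(-62) = -744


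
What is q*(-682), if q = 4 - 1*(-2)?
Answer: -4092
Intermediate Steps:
q = 6 (q = 4 + 2 = 6)
q*(-682) = 6*(-682) = -4092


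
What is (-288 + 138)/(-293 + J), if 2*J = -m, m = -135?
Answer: 300/451 ≈ 0.66519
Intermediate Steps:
J = 135/2 (J = (-1*(-135))/2 = (1/2)*135 = 135/2 ≈ 67.500)
(-288 + 138)/(-293 + J) = (-288 + 138)/(-293 + 135/2) = -150/(-451/2) = -150*(-2/451) = 300/451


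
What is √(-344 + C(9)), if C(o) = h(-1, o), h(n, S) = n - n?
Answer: 2*I*√86 ≈ 18.547*I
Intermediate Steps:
h(n, S) = 0
C(o) = 0
√(-344 + C(9)) = √(-344 + 0) = √(-344) = 2*I*√86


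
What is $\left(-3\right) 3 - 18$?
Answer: $-27$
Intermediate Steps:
$\left(-3\right) 3 - 18 = -9 - 18 = -27$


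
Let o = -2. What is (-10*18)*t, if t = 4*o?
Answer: 1440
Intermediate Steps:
t = -8 (t = 4*(-2) = -8)
(-10*18)*t = -10*18*(-8) = -180*(-8) = 1440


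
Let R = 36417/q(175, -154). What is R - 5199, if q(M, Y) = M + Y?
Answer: -24254/7 ≈ -3464.9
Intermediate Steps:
R = 12139/7 (R = 36417/(175 - 154) = 36417/21 = 36417*(1/21) = 12139/7 ≈ 1734.1)
R - 5199 = 12139/7 - 5199 = -24254/7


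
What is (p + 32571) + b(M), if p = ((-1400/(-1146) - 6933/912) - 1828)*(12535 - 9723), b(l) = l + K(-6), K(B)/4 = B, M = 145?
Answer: -11747841959/2292 ≈ -5.1256e+6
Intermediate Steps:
K(B) = 4*B
b(l) = -24 + l (b(l) = l + 4*(-6) = l - 24 = -24 + l)
p = -11822772023/2292 (p = ((-1400*(-1/1146) - 6933*1/912) - 1828)*2812 = ((700/573 - 2311/304) - 1828)*2812 = (-1111403/174192 - 1828)*2812 = -319534379/174192*2812 = -11822772023/2292 ≈ -5.1583e+6)
(p + 32571) + b(M) = (-11822772023/2292 + 32571) + (-24 + 145) = -11748119291/2292 + 121 = -11747841959/2292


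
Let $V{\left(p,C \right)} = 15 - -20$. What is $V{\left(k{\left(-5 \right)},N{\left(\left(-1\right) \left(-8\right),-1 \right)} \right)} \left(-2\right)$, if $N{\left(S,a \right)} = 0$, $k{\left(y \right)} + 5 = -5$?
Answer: $-70$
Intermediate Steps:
$k{\left(y \right)} = -10$ ($k{\left(y \right)} = -5 - 5 = -10$)
$V{\left(p,C \right)} = 35$ ($V{\left(p,C \right)} = 15 + 20 = 35$)
$V{\left(k{\left(-5 \right)},N{\left(\left(-1\right) \left(-8\right),-1 \right)} \right)} \left(-2\right) = 35 \left(-2\right) = -70$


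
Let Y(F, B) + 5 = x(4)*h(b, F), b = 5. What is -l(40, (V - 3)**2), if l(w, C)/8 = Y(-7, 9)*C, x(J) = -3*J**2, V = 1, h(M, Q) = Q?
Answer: -10592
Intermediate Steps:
Y(F, B) = -5 - 48*F (Y(F, B) = -5 + (-3*4**2)*F = -5 + (-3*16)*F = -5 - 48*F)
l(w, C) = 2648*C (l(w, C) = 8*((-5 - 48*(-7))*C) = 8*((-5 + 336)*C) = 8*(331*C) = 2648*C)
-l(40, (V - 3)**2) = -2648*(1 - 3)**2 = -2648*(-2)**2 = -2648*4 = -1*10592 = -10592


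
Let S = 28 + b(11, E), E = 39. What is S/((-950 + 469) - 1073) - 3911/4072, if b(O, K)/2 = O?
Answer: -3140647/3163944 ≈ -0.99264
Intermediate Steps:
b(O, K) = 2*O
S = 50 (S = 28 + 2*11 = 28 + 22 = 50)
S/((-950 + 469) - 1073) - 3911/4072 = 50/((-950 + 469) - 1073) - 3911/4072 = 50/(-481 - 1073) - 3911*1/4072 = 50/(-1554) - 3911/4072 = 50*(-1/1554) - 3911/4072 = -25/777 - 3911/4072 = -3140647/3163944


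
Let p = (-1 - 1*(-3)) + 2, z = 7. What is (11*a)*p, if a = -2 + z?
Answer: 220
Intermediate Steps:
p = 4 (p = (-1 + 3) + 2 = 2 + 2 = 4)
a = 5 (a = -2 + 7 = 5)
(11*a)*p = (11*5)*4 = 55*4 = 220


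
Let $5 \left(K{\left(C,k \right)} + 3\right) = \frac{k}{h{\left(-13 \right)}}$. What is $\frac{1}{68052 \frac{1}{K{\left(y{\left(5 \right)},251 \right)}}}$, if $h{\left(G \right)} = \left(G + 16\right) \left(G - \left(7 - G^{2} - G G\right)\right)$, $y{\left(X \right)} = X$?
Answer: $- \frac{14059}{324608040} \approx -4.3311 \cdot 10^{-5}$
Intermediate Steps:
$h{\left(G \right)} = \left(16 + G\right) \left(-7 + G + 2 G^{2}\right)$ ($h{\left(G \right)} = \left(16 + G\right) \left(G + \left(\left(G^{2} + G^{2}\right) - 7\right)\right) = \left(16 + G\right) \left(G + \left(2 G^{2} - 7\right)\right) = \left(16 + G\right) \left(G + \left(-7 + 2 G^{2}\right)\right) = \left(16 + G\right) \left(-7 + G + 2 G^{2}\right)$)
$K{\left(C,k \right)} = -3 + \frac{k}{4770}$ ($K{\left(C,k \right)} = -3 + \frac{k \frac{1}{-112 + 2 \left(-13\right)^{3} + 9 \left(-13\right) + 33 \left(-13\right)^{2}}}{5} = -3 + \frac{k \frac{1}{-112 + 2 \left(-2197\right) - 117 + 33 \cdot 169}}{5} = -3 + \frac{k \frac{1}{-112 - 4394 - 117 + 5577}}{5} = -3 + \frac{k \frac{1}{954}}{5} = -3 + \frac{\frac{1}{954} k}{5} = -3 + \frac{k}{4770}$)
$\frac{1}{68052 \frac{1}{K{\left(y{\left(5 \right)},251 \right)}}} = \frac{1}{68052 \frac{1}{-3 + \frac{1}{4770} \cdot 251}} = \frac{1}{68052 \frac{1}{-3 + \frac{251}{4770}}} = \frac{1}{68052 \frac{1}{- \frac{14059}{4770}}} = \frac{1}{68052 \left(- \frac{4770}{14059}\right)} = \frac{1}{- \frac{324608040}{14059}} = - \frac{14059}{324608040}$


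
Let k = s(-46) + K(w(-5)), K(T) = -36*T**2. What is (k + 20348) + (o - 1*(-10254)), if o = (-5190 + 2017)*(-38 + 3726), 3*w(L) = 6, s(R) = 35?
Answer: -11671531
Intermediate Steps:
w(L) = 2 (w(L) = (1/3)*6 = 2)
o = -11702024 (o = -3173*3688 = -11702024)
k = -109 (k = 35 - 36*2**2 = 35 - 36*4 = 35 - 144 = -109)
(k + 20348) + (o - 1*(-10254)) = (-109 + 20348) + (-11702024 - 1*(-10254)) = 20239 + (-11702024 + 10254) = 20239 - 11691770 = -11671531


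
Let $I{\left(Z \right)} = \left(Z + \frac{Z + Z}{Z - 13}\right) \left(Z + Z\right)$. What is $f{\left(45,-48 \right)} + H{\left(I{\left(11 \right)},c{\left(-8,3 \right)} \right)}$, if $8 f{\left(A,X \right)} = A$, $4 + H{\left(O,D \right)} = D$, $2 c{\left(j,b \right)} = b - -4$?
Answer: $\frac{41}{8} \approx 5.125$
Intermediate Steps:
$c{\left(j,b \right)} = 2 + \frac{b}{2}$ ($c{\left(j,b \right)} = \frac{b - -4}{2} = \frac{b + 4}{2} = \frac{4 + b}{2} = 2 + \frac{b}{2}$)
$I{\left(Z \right)} = 2 Z \left(Z + \frac{2 Z}{-13 + Z}\right)$ ($I{\left(Z \right)} = \left(Z + \frac{2 Z}{-13 + Z}\right) 2 Z = 2 Z \left(Z + \frac{2 Z}{-13 + Z}\right)$)
$H{\left(O,D \right)} = -4 + D$
$f{\left(A,X \right)} = \frac{A}{8}$
$f{\left(45,-48 \right)} + H{\left(I{\left(11 \right)},c{\left(-8,3 \right)} \right)} = \frac{1}{8} \cdot 45 + \left(-4 + \left(2 + \frac{1}{2} \cdot 3\right)\right) = \frac{45}{8} + \left(-4 + \left(2 + \frac{3}{2}\right)\right) = \frac{45}{8} + \left(-4 + \frac{7}{2}\right) = \frac{45}{8} - \frac{1}{2} = \frac{41}{8}$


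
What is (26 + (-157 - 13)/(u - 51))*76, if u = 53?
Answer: -4484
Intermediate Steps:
(26 + (-157 - 13)/(u - 51))*76 = (26 + (-157 - 13)/(53 - 51))*76 = (26 - 170/2)*76 = (26 - 170*½)*76 = (26 - 85)*76 = -59*76 = -4484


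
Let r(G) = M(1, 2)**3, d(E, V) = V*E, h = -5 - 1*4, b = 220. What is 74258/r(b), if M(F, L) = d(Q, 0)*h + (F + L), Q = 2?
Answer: 74258/27 ≈ 2750.3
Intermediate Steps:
h = -9 (h = -5 - 4 = -9)
d(E, V) = E*V
M(F, L) = F + L (M(F, L) = (2*0)*(-9) + (F + L) = 0*(-9) + (F + L) = 0 + (F + L) = F + L)
r(G) = 27 (r(G) = (1 + 2)**3 = 3**3 = 27)
74258/r(b) = 74258/27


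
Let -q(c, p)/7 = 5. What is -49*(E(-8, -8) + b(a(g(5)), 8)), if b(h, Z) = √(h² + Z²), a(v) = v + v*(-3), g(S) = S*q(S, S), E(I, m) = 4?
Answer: -196 - 98*√30641 ≈ -17350.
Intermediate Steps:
q(c, p) = -35 (q(c, p) = -7*5 = -35)
g(S) = -35*S (g(S) = S*(-35) = -35*S)
a(v) = -2*v (a(v) = v - 3*v = -2*v)
b(h, Z) = √(Z² + h²)
-49*(E(-8, -8) + b(a(g(5)), 8)) = -49*(4 + √(8² + (-(-70)*5)²)) = -49*(4 + √(64 + (-2*(-175))²)) = -49*(4 + √(64 + 350²)) = -49*(4 + √(64 + 122500)) = -49*(4 + √122564) = -49*(4 + 2*√30641) = -196 - 98*√30641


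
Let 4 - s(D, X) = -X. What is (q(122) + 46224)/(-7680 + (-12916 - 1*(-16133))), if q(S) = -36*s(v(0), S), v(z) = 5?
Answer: -41688/4463 ≈ -9.3408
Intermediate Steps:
s(D, X) = 4 + X (s(D, X) = 4 - (-1)*X = 4 + X)
q(S) = -144 - 36*S (q(S) = -36*(4 + S) = -144 - 36*S)
(q(122) + 46224)/(-7680 + (-12916 - 1*(-16133))) = ((-144 - 36*122) + 46224)/(-7680 + (-12916 - 1*(-16133))) = ((-144 - 4392) + 46224)/(-7680 + (-12916 + 16133)) = (-4536 + 46224)/(-7680 + 3217) = 41688/(-4463) = 41688*(-1/4463) = -41688/4463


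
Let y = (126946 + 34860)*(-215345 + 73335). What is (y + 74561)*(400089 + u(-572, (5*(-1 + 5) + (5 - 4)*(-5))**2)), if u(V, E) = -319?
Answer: -9185913260635230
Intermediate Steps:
y = -22978070060 (y = 161806*(-142010) = -22978070060)
(y + 74561)*(400089 + u(-572, (5*(-1 + 5) + (5 - 4)*(-5))**2)) = (-22978070060 + 74561)*(400089 - 319) = -22977995499*399770 = -9185913260635230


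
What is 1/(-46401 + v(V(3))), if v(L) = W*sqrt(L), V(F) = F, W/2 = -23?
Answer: -15467/717682151 + 46*sqrt(3)/2153046453 ≈ -2.1514e-5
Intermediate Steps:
W = -46 (W = 2*(-23) = -46)
v(L) = -46*sqrt(L)
1/(-46401 + v(V(3))) = 1/(-46401 - 46*sqrt(3))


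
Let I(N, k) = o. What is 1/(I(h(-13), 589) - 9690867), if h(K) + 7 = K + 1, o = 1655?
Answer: -1/9689212 ≈ -1.0321e-7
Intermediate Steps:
h(K) = -6 + K (h(K) = -7 + (K + 1) = -7 + (1 + K) = -6 + K)
I(N, k) = 1655
1/(I(h(-13), 589) - 9690867) = 1/(1655 - 9690867) = 1/(-9689212) = -1/9689212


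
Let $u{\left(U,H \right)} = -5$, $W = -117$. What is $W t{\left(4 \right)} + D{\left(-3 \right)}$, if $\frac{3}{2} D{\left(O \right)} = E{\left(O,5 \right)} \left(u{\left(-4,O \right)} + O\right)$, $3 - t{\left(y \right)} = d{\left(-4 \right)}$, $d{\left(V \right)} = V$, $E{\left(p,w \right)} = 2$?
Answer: $- \frac{2489}{3} \approx -829.67$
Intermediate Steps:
$t{\left(y \right)} = 7$ ($t{\left(y \right)} = 3 - -4 = 3 + 4 = 7$)
$D{\left(O \right)} = - \frac{20}{3} + \frac{4 O}{3}$ ($D{\left(O \right)} = \frac{2 \cdot 2 \left(-5 + O\right)}{3} = \frac{2 \left(-10 + 2 O\right)}{3} = - \frac{20}{3} + \frac{4 O}{3}$)
$W t{\left(4 \right)} + D{\left(-3 \right)} = \left(-117\right) 7 + \left(- \frac{20}{3} + \frac{4}{3} \left(-3\right)\right) = -819 - \frac{32}{3} = - \frac{2489}{3}$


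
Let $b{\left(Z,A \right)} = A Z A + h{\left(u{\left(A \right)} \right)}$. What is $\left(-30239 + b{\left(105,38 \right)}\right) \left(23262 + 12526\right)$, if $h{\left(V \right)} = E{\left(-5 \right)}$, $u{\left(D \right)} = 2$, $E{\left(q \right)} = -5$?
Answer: $4343804288$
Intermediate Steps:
$h{\left(V \right)} = -5$
$b{\left(Z,A \right)} = -5 + Z A^{2}$ ($b{\left(Z,A \right)} = A Z A - 5 = Z A^{2} - 5 = -5 + Z A^{2}$)
$\left(-30239 + b{\left(105,38 \right)}\right) \left(23262 + 12526\right) = \left(-30239 - \left(5 - 105 \cdot 38^{2}\right)\right) \left(23262 + 12526\right) = \left(-30239 + \left(-5 + 105 \cdot 1444\right)\right) 35788 = \left(-30239 + \left(-5 + 151620\right)\right) 35788 = \left(-30239 + 151615\right) 35788 = 121376 \cdot 35788 = 4343804288$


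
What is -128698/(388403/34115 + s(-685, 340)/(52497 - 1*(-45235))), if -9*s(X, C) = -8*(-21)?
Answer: -321821624858730/28469073887 ≈ -11304.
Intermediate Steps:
s(X, C) = -56/3 (s(X, C) = -(-8)*(-21)/9 = -1/9*168 = -56/3)
-128698/(388403/34115 + s(-685, 340)/(52497 - 1*(-45235))) = -128698/(388403/34115 - 56/(3*(52497 - 1*(-45235)))) = -128698/(388403*(1/34115) - 56/(3*(52497 + 45235))) = -128698/(388403/34115 - 56/3/97732) = -128698/(388403/34115 - 56/3*1/97732) = -128698/(388403/34115 - 14/73299) = -128698/28469073887/2500595385 = -128698*2500595385/28469073887 = -321821624858730/28469073887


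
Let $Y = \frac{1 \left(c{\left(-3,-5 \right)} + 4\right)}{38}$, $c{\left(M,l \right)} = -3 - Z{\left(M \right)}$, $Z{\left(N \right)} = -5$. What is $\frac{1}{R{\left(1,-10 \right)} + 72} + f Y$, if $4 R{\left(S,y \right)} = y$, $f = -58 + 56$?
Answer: $- \frac{796}{2641} \approx -0.3014$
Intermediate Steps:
$f = -2$
$R{\left(S,y \right)} = \frac{y}{4}$
$c{\left(M,l \right)} = 2$ ($c{\left(M,l \right)} = -3 - -5 = -3 + 5 = 2$)
$Y = \frac{3}{19}$ ($Y = \frac{1 \left(2 + 4\right)}{38} = 1 \cdot 6 \cdot \frac{1}{38} = 6 \cdot \frac{1}{38} = \frac{3}{19} \approx 0.15789$)
$\frac{1}{R{\left(1,-10 \right)} + 72} + f Y = \frac{1}{\frac{1}{4} \left(-10\right) + 72} - \frac{6}{19} = \frac{1}{- \frac{5}{2} + 72} - \frac{6}{19} = \frac{1}{\frac{139}{2}} - \frac{6}{19} = \frac{2}{139} - \frac{6}{19} = - \frac{796}{2641}$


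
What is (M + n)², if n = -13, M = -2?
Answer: 225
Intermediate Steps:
(M + n)² = (-2 - 13)² = (-15)² = 225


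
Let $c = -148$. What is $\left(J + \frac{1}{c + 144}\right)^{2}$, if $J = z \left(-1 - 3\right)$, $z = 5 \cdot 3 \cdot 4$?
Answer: $\frac{923521}{16} \approx 57720.0$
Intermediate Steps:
$z = 60$ ($z = 15 \cdot 4 = 60$)
$J = -240$ ($J = 60 \left(-1 - 3\right) = 60 \left(-4\right) = -240$)
$\left(J + \frac{1}{c + 144}\right)^{2} = \left(-240 + \frac{1}{-148 + 144}\right)^{2} = \left(-240 + \frac{1}{-4}\right)^{2} = \left(-240 - \frac{1}{4}\right)^{2} = \left(- \frac{961}{4}\right)^{2} = \frac{923521}{16}$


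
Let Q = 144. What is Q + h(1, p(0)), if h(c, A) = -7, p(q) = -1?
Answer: 137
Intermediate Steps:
Q + h(1, p(0)) = 144 - 7 = 137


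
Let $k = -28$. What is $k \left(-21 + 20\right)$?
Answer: $28$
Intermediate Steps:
$k \left(-21 + 20\right) = - 28 \left(-21 + 20\right) = \left(-28\right) \left(-1\right) = 28$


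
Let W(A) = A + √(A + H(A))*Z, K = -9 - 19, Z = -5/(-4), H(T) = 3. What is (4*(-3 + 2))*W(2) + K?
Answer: -36 - 5*√5 ≈ -47.180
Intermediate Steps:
Z = 5/4 (Z = -5*(-¼) = 5/4 ≈ 1.2500)
K = -28
W(A) = A + 5*√(3 + A)/4 (W(A) = A + √(A + 3)*(5/4) = A + √(3 + A)*(5/4) = A + 5*√(3 + A)/4)
(4*(-3 + 2))*W(2) + K = (4*(-3 + 2))*(2 + 5*√(3 + 2)/4) - 28 = (4*(-1))*(2 + 5*√5/4) - 28 = -4*(2 + 5*√5/4) - 28 = (-8 - 5*√5) - 28 = -36 - 5*√5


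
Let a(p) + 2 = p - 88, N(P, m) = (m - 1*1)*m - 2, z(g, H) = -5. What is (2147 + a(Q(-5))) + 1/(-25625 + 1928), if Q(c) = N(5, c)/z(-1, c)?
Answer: 243060124/118485 ≈ 2051.4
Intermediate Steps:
N(P, m) = -2 + m*(-1 + m) (N(P, m) = (m - 1)*m - 2 = (-1 + m)*m - 2 = m*(-1 + m) - 2 = -2 + m*(-1 + m))
Q(c) = ⅖ - c²/5 + c/5 (Q(c) = (-2 + c² - c)/(-5) = (-2 + c² - c)*(-⅕) = ⅖ - c²/5 + c/5)
a(p) = -90 + p (a(p) = -2 + (p - 88) = -2 + (-88 + p) = -90 + p)
(2147 + a(Q(-5))) + 1/(-25625 + 1928) = (2147 + (-90 + (⅖ - ⅕*(-5)² + (⅕)*(-5)))) + 1/(-25625 + 1928) = (2147 + (-90 + (⅖ - ⅕*25 - 1))) + 1/(-23697) = (2147 + (-90 + (⅖ - 5 - 1))) - 1/23697 = (2147 + (-90 - 28/5)) - 1/23697 = (2147 - 478/5) - 1/23697 = 10257/5 - 1/23697 = 243060124/118485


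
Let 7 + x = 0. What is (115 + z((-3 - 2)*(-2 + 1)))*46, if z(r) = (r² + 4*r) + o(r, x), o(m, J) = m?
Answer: 7590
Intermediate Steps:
x = -7 (x = -7 + 0 = -7)
z(r) = r² + 5*r (z(r) = (r² + 4*r) + r = r² + 5*r)
(115 + z((-3 - 2)*(-2 + 1)))*46 = (115 + ((-3 - 2)*(-2 + 1))*(5 + (-3 - 2)*(-2 + 1)))*46 = (115 + (-5*(-1))*(5 - 5*(-1)))*46 = (115 + 5*(5 + 5))*46 = (115 + 5*10)*46 = (115 + 50)*46 = 165*46 = 7590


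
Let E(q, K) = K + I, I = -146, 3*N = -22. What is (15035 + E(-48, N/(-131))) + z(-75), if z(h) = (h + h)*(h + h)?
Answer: 14693899/393 ≈ 37389.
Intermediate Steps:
N = -22/3 (N = (⅓)*(-22) = -22/3 ≈ -7.3333)
z(h) = 4*h² (z(h) = (2*h)*(2*h) = 4*h²)
E(q, K) = -146 + K (E(q, K) = K - 146 = -146 + K)
(15035 + E(-48, N/(-131))) + z(-75) = (15035 + (-146 - 22/3/(-131))) + 4*(-75)² = (15035 + (-146 - 22/3*(-1/131))) + 4*5625 = (15035 + (-146 + 22/393)) + 22500 = (15035 - 57356/393) + 22500 = 5851399/393 + 22500 = 14693899/393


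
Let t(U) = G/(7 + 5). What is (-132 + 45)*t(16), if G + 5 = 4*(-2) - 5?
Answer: 261/2 ≈ 130.50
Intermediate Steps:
G = -18 (G = -5 + (4*(-2) - 5) = -5 + (-8 - 5) = -5 - 13 = -18)
t(U) = -3/2 (t(U) = -18/(7 + 5) = -18/12 = -18*1/12 = -3/2)
(-132 + 45)*t(16) = (-132 + 45)*(-3/2) = -87*(-3/2) = 261/2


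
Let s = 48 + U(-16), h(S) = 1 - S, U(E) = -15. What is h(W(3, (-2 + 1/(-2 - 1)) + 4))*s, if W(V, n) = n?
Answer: -22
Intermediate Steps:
s = 33 (s = 48 - 15 = 33)
h(W(3, (-2 + 1/(-2 - 1)) + 4))*s = (1 - ((-2 + 1/(-2 - 1)) + 4))*33 = (1 - ((-2 + 1/(-3)) + 4))*33 = (1 - ((-2 - ⅓) + 4))*33 = (1 - (-7/3 + 4))*33 = (1 - 1*5/3)*33 = (1 - 5/3)*33 = -⅔*33 = -22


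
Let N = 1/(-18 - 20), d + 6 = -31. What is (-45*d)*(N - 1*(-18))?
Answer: 1137195/38 ≈ 29926.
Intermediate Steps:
d = -37 (d = -6 - 31 = -37)
N = -1/38 (N = 1/(-38) = -1/38 ≈ -0.026316)
(-45*d)*(N - 1*(-18)) = (-45*(-37))*(-1/38 - 1*(-18)) = 1665*(-1/38 + 18) = 1665*(683/38) = 1137195/38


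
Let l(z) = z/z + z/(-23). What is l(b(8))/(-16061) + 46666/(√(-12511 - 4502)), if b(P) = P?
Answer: -15/369403 - 46666*I*√17013/17013 ≈ -4.0606e-5 - 357.77*I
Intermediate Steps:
l(z) = 1 - z/23 (l(z) = 1 + z*(-1/23) = 1 - z/23)
l(b(8))/(-16061) + 46666/(√(-12511 - 4502)) = (1 - 1/23*8)/(-16061) + 46666/(√(-12511 - 4502)) = (1 - 8/23)*(-1/16061) + 46666/(√(-17013)) = (15/23)*(-1/16061) + 46666/((I*√17013)) = -15/369403 + 46666*(-I*√17013/17013) = -15/369403 - 46666*I*√17013/17013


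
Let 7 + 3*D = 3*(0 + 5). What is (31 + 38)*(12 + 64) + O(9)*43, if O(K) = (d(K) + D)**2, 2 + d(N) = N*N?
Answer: 2628271/9 ≈ 2.9203e+5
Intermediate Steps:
d(N) = -2 + N**2 (d(N) = -2 + N*N = -2 + N**2)
D = 8/3 (D = -7/3 + (3*(0 + 5))/3 = -7/3 + (3*5)/3 = -7/3 + (1/3)*15 = -7/3 + 5 = 8/3 ≈ 2.6667)
O(K) = (2/3 + K**2)**2 (O(K) = ((-2 + K**2) + 8/3)**2 = (2/3 + K**2)**2)
(31 + 38)*(12 + 64) + O(9)*43 = (31 + 38)*(12 + 64) + ((2 + 3*9**2)**2/9)*43 = 69*76 + ((2 + 3*81)**2/9)*43 = 5244 + ((2 + 243)**2/9)*43 = 5244 + ((1/9)*245**2)*43 = 5244 + ((1/9)*60025)*43 = 5244 + (60025/9)*43 = 5244 + 2581075/9 = 2628271/9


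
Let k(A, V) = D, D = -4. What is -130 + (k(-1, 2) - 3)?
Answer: -137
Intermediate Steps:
k(A, V) = -4
-130 + (k(-1, 2) - 3) = -130 + (-4 - 3) = -130 - 7 = -137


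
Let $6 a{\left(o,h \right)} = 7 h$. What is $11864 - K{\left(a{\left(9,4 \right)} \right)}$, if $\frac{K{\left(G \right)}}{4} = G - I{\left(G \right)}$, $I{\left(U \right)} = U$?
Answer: $11864$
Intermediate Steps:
$a{\left(o,h \right)} = \frac{7 h}{6}$
$K{\left(G \right)} = 0$ ($K{\left(G \right)} = 4 \left(G - G\right) = 4 \cdot 0 = 0$)
$11864 - K{\left(a{\left(9,4 \right)} \right)} = 11864 - 0 = 11864 + 0 = 11864$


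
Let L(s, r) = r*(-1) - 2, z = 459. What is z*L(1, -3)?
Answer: 459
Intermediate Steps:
L(s, r) = -2 - r (L(s, r) = -r - 2 = -2 - r)
z*L(1, -3) = 459*(-2 - 1*(-3)) = 459*(-2 + 3) = 459*1 = 459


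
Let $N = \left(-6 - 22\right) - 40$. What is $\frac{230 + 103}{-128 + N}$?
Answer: $- \frac{333}{196} \approx -1.699$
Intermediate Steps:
$N = -68$ ($N = -28 - 40 = -68$)
$\frac{230 + 103}{-128 + N} = \frac{230 + 103}{-128 - 68} = \frac{1}{-196} \cdot 333 = \left(- \frac{1}{196}\right) 333 = - \frac{333}{196}$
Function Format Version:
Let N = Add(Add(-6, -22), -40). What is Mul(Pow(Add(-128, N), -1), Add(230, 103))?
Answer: Rational(-333, 196) ≈ -1.6990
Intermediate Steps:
N = -68 (N = Add(-28, -40) = -68)
Mul(Pow(Add(-128, N), -1), Add(230, 103)) = Mul(Pow(Add(-128, -68), -1), Add(230, 103)) = Mul(Pow(-196, -1), 333) = Mul(Rational(-1, 196), 333) = Rational(-333, 196)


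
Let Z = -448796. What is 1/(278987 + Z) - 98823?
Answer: -16781034808/169809 ≈ -98823.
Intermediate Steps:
1/(278987 + Z) - 98823 = 1/(278987 - 448796) - 98823 = 1/(-169809) - 98823 = -1/169809 - 98823 = -16781034808/169809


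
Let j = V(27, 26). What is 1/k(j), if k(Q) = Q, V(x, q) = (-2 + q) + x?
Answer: 1/51 ≈ 0.019608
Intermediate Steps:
V(x, q) = -2 + q + x
j = 51 (j = -2 + 26 + 27 = 51)
1/k(j) = 1/51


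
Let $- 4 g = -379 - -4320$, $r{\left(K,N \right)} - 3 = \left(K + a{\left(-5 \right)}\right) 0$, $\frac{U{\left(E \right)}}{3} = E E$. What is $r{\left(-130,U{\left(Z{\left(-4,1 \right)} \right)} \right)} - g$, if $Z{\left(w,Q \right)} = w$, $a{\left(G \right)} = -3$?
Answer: $\frac{3953}{4} \approx 988.25$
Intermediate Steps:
$U{\left(E \right)} = 3 E^{2}$ ($U{\left(E \right)} = 3 E E = 3 E^{2}$)
$r{\left(K,N \right)} = 3$ ($r{\left(K,N \right)} = 3 + \left(K - 3\right) 0 = 3 + \left(-3 + K\right) 0 = 3 + 0 = 3$)
$g = - \frac{3941}{4}$ ($g = - \frac{-379 - -4320}{4} = - \frac{-379 + 4320}{4} = \left(- \frac{1}{4}\right) 3941 = - \frac{3941}{4} \approx -985.25$)
$r{\left(-130,U{\left(Z{\left(-4,1 \right)} \right)} \right)} - g = 3 - - \frac{3941}{4} = 3 + \frac{3941}{4} = \frac{3953}{4}$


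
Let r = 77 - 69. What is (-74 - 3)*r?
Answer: -616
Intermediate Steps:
r = 8
(-74 - 3)*r = (-74 - 3)*8 = -77*8 = -616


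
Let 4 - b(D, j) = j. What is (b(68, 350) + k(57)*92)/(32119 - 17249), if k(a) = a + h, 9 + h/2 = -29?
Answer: -1047/7435 ≈ -0.14082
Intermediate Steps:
h = -76 (h = -18 + 2*(-29) = -18 - 58 = -76)
k(a) = -76 + a (k(a) = a - 76 = -76 + a)
b(D, j) = 4 - j
(b(68, 350) + k(57)*92)/(32119 - 17249) = ((4 - 1*350) + (-76 + 57)*92)/(32119 - 17249) = ((4 - 350) - 19*92)/14870 = (-346 - 1748)*(1/14870) = -2094*1/14870 = -1047/7435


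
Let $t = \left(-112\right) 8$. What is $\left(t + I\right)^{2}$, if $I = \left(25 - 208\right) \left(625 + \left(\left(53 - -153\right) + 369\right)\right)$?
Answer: $48618486016$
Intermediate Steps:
$t = -896$
$I = -219600$ ($I = - 183 \left(625 + \left(\left(53 + 153\right) + 369\right)\right) = - 183 \left(625 + \left(206 + 369\right)\right) = - 183 \left(625 + 575\right) = \left(-183\right) 1200 = -219600$)
$\left(t + I\right)^{2} = \left(-896 - 219600\right)^{2} = \left(-220496\right)^{2} = 48618486016$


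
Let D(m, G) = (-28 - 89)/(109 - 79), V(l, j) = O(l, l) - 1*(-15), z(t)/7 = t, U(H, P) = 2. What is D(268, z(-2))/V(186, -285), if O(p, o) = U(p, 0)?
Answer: -39/170 ≈ -0.22941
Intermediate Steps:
z(t) = 7*t
O(p, o) = 2
V(l, j) = 17 (V(l, j) = 2 - 1*(-15) = 2 + 15 = 17)
D(m, G) = -39/10 (D(m, G) = -117/30 = -117*1/30 = -39/10)
D(268, z(-2))/V(186, -285) = -39/10/17 = -39/10*1/17 = -39/170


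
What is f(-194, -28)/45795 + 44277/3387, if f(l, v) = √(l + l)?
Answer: 14759/1129 + 2*I*√97/45795 ≈ 13.073 + 0.00043013*I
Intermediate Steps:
f(l, v) = √2*√l (f(l, v) = √(2*l) = √2*√l)
f(-194, -28)/45795 + 44277/3387 = (√2*√(-194))/45795 + 44277/3387 = (√2*(I*√194))*(1/45795) + 44277*(1/3387) = (2*I*√97)*(1/45795) + 14759/1129 = 2*I*√97/45795 + 14759/1129 = 14759/1129 + 2*I*√97/45795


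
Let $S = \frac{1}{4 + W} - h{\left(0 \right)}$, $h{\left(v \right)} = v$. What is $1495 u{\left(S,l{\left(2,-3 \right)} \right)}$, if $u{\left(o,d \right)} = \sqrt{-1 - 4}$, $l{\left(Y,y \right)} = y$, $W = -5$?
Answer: $1495 i \sqrt{5} \approx 3342.9 i$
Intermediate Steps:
$S = -1$ ($S = \frac{1}{4 - 5} - 0 = \frac{1}{-1} + 0 = -1 + 0 = -1$)
$u{\left(o,d \right)} = i \sqrt{5}$ ($u{\left(o,d \right)} = \sqrt{-5} = i \sqrt{5}$)
$1495 u{\left(S,l{\left(2,-3 \right)} \right)} = 1495 i \sqrt{5}$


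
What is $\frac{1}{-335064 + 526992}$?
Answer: $\frac{1}{191928} \approx 5.2103 \cdot 10^{-6}$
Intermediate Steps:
$\frac{1}{-335064 + 526992} = \frac{1}{191928}$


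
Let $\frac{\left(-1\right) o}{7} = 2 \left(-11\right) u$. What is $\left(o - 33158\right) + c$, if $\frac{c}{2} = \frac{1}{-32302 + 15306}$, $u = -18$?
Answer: $- \frac{305333141}{8498} \approx -35930.0$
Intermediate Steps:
$c = - \frac{1}{8498}$ ($c = \frac{2}{-32302 + 15306} = \frac{2}{-16996} = 2 \left(- \frac{1}{16996}\right) = - \frac{1}{8498} \approx -0.00011767$)
$o = -2772$ ($o = - 7 \cdot 2 \left(-11\right) \left(-18\right) = - 7 \left(\left(-22\right) \left(-18\right)\right) = \left(-7\right) 396 = -2772$)
$\left(o - 33158\right) + c = \left(-2772 - 33158\right) - \frac{1}{8498} = -35930 - \frac{1}{8498} = - \frac{305333141}{8498}$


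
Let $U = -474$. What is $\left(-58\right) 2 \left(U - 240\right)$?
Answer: $82824$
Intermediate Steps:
$\left(-58\right) 2 \left(U - 240\right) = \left(-58\right) 2 \left(-474 - 240\right) = \left(-116\right) \left(-714\right) = 82824$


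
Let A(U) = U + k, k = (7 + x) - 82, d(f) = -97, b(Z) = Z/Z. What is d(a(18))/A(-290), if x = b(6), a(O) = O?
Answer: 97/364 ≈ 0.26648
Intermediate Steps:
b(Z) = 1
x = 1
k = -74 (k = (7 + 1) - 82 = 8 - 82 = -74)
A(U) = -74 + U (A(U) = U - 74 = -74 + U)
d(a(18))/A(-290) = -97/(-74 - 290) = -97/(-364) = -97*(-1/364) = 97/364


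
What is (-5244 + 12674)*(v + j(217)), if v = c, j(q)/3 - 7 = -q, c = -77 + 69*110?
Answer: 51140690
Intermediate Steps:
c = 7513 (c = -77 + 7590 = 7513)
j(q) = 21 - 3*q (j(q) = 21 + 3*(-q) = 21 - 3*q)
v = 7513
(-5244 + 12674)*(v + j(217)) = (-5244 + 12674)*(7513 + (21 - 3*217)) = 7430*(7513 + (21 - 651)) = 7430*(7513 - 630) = 7430*6883 = 51140690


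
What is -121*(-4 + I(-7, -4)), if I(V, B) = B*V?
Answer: -2904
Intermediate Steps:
-121*(-4 + I(-7, -4)) = -121*(-4 - 4*(-7)) = -121*(-4 + 28) = -121*24 = -2904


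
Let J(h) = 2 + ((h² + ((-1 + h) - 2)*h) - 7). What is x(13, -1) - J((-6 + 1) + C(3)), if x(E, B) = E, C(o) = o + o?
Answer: 19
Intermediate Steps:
C(o) = 2*o
J(h) = -5 + h² + h*(-3 + h) (J(h) = 2 + ((h² + (-3 + h)*h) - 7) = 2 + ((h² + h*(-3 + h)) - 7) = 2 + (-7 + h² + h*(-3 + h)) = -5 + h² + h*(-3 + h))
x(13, -1) - J((-6 + 1) + C(3)) = 13 - (-5 - 3*((-6 + 1) + 2*3) + 2*((-6 + 1) + 2*3)²) = 13 - (-5 - 3*(-5 + 6) + 2*(-5 + 6)²) = 13 - (-5 - 3*1 + 2*1²) = 13 - (-5 - 3 + 2*1) = 13 - (-5 - 3 + 2) = 13 - 1*(-6) = 13 + 6 = 19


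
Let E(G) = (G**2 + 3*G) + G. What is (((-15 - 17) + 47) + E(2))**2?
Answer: 729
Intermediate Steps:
E(G) = G**2 + 4*G
(((-15 - 17) + 47) + E(2))**2 = (((-15 - 17) + 47) + 2*(4 + 2))**2 = ((-32 + 47) + 2*6)**2 = (15 + 12)**2 = 27**2 = 729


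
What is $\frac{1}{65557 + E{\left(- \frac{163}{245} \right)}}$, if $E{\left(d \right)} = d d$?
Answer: $\frac{60025}{3935085494} \approx 1.5254 \cdot 10^{-5}$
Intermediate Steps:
$E{\left(d \right)} = d^{2}$
$\frac{1}{65557 + E{\left(- \frac{163}{245} \right)}} = \frac{1}{65557 + \left(- \frac{163}{245}\right)^{2}} = \frac{1}{65557 + \frac{26569}{60025}} = \frac{1}{\frac{3935085494}{60025}} = \frac{60025}{3935085494}$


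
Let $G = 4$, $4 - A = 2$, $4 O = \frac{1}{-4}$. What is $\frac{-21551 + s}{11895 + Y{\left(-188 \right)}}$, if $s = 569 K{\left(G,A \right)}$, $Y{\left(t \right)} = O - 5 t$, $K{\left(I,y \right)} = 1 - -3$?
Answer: $- \frac{102800}{68453} \approx -1.5018$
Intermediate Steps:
$O = - \frac{1}{16}$ ($O = \frac{1}{4 \left(-4\right)} = \frac{1}{4} \left(- \frac{1}{4}\right) = - \frac{1}{16} \approx -0.0625$)
$A = 2$ ($A = 4 - 2 = 2$)
$K{\left(I,y \right)} = 4$ ($K{\left(I,y \right)} = 1 + 3 = 4$)
$Y{\left(t \right)} = - \frac{1}{16} - 5 t$
$s = 2276$ ($s = 569 \cdot 4 = 2276$)
$\frac{-21551 + s}{11895 + Y{\left(-188 \right)}} = \frac{-21551 + 2276}{11895 - - \frac{15039}{16}} = - \frac{19275}{11895 + \left(- \frac{1}{16} + 940\right)} = - \frac{19275}{11895 + \frac{15039}{16}} = - \frac{19275}{\frac{205359}{16}} = \left(-19275\right) \frac{16}{205359} = - \frac{102800}{68453}$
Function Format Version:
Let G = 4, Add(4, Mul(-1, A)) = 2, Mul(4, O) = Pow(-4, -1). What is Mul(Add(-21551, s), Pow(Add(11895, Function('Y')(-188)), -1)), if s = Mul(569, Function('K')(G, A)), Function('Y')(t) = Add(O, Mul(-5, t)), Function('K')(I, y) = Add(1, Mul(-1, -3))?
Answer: Rational(-102800, 68453) ≈ -1.5018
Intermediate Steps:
O = Rational(-1, 16) (O = Mul(Rational(1, 4), Pow(-4, -1)) = Mul(Rational(1, 4), Rational(-1, 4)) = Rational(-1, 16) ≈ -0.062500)
A = 2 (A = Add(4, Mul(-1, 2)) = Add(4, -2) = 2)
Function('K')(I, y) = 4 (Function('K')(I, y) = Add(1, 3) = 4)
Function('Y')(t) = Add(Rational(-1, 16), Mul(-5, t))
s = 2276 (s = Mul(569, 4) = 2276)
Mul(Add(-21551, s), Pow(Add(11895, Function('Y')(-188)), -1)) = Mul(Add(-21551, 2276), Pow(Add(11895, Add(Rational(-1, 16), Mul(-5, -188))), -1)) = Mul(-19275, Pow(Add(11895, Add(Rational(-1, 16), 940)), -1)) = Mul(-19275, Pow(Add(11895, Rational(15039, 16)), -1)) = Mul(-19275, Pow(Rational(205359, 16), -1)) = Mul(-19275, Rational(16, 205359)) = Rational(-102800, 68453)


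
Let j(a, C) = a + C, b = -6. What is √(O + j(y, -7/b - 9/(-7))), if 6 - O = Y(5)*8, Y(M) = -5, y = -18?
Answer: √53718/42 ≈ 5.5184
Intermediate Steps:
O = 46 (O = 6 - (-5)*8 = 6 - 1*(-40) = 6 + 40 = 46)
j(a, C) = C + a
√(O + j(y, -7/b - 9/(-7))) = √(46 + ((-7/(-6) - 9/(-7)) - 18)) = √(46 + ((-7*(-⅙) - 9*(-⅐)) - 18)) = √(46 + ((7/6 + 9/7) - 18)) = √(46 + (103/42 - 18)) = √(46 - 653/42) = √(1279/42) = √53718/42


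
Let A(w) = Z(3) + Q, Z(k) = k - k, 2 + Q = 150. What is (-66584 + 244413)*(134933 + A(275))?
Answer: 24021319149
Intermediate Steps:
Q = 148 (Q = -2 + 150 = 148)
Z(k) = 0
A(w) = 148 (A(w) = 0 + 148 = 148)
(-66584 + 244413)*(134933 + A(275)) = (-66584 + 244413)*(134933 + 148) = 177829*135081 = 24021319149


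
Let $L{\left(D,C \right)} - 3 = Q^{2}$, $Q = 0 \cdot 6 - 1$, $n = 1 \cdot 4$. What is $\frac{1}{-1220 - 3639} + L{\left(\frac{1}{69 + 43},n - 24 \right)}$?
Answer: $\frac{19435}{4859} \approx 3.9998$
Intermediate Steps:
$n = 4$
$Q = -1$ ($Q = 0 - 1 = -1$)
$L{\left(D,C \right)} = 4$ ($L{\left(D,C \right)} = 3 + \left(-1\right)^{2} = 3 + 1 = 4$)
$\frac{1}{-1220 - 3639} + L{\left(\frac{1}{69 + 43},n - 24 \right)} = \frac{1}{-1220 - 3639} + 4 = \frac{1}{-4859} + 4 = - \frac{1}{4859} + 4 = \frac{19435}{4859}$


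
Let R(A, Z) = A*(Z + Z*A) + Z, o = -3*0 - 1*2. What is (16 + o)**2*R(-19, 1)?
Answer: 67228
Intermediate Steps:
o = -2 (o = 0 - 2 = -2)
R(A, Z) = Z + A*(Z + A*Z) (R(A, Z) = A*(Z + A*Z) + Z = Z + A*(Z + A*Z))
(16 + o)**2*R(-19, 1) = (16 - 2)**2*(1*(1 - 19 + (-19)**2)) = 14**2*(1*(1 - 19 + 361)) = 196*(1*343) = 196*343 = 67228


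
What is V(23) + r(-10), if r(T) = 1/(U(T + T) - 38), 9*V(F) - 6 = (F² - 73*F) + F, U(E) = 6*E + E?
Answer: -199547/1602 ≈ -124.56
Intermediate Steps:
U(E) = 7*E
V(F) = ⅔ - 8*F + F²/9 (V(F) = ⅔ + ((F² - 73*F) + F)/9 = ⅔ + (F² - 72*F)/9 = ⅔ + (-8*F + F²/9) = ⅔ - 8*F + F²/9)
r(T) = 1/(-38 + 14*T) (r(T) = 1/(7*(T + T) - 38) = 1/(7*(2*T) - 38) = 1/(14*T - 38) = 1/(-38 + 14*T))
V(23) + r(-10) = (⅔ - 8*23 + (⅑)*23²) + 1/(2*(-19 + 7*(-10))) = (⅔ - 184 + (⅑)*529) + 1/(2*(-19 - 70)) = (⅔ - 184 + 529/9) + (½)/(-89) = -1121/9 + (½)*(-1/89) = -1121/9 - 1/178 = -199547/1602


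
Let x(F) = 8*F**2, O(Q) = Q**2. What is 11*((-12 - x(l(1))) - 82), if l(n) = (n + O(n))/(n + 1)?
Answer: -1122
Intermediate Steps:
l(n) = (n + n**2)/(1 + n) (l(n) = (n + n**2)/(n + 1) = (n + n**2)/(1 + n))
11*((-12 - x(l(1))) - 82) = 11*((-12 - 8*1**2) - 82) = 11*((-12 - 8) - 82) = 11*(-20 - 82) = 11*(-102) = -1122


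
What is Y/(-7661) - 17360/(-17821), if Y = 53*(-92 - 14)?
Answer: 233113338/136526681 ≈ 1.7075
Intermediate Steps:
Y = -5618 (Y = 53*(-106) = -5618)
Y/(-7661) - 17360/(-17821) = -5618/(-7661) - 17360/(-17821) = -5618*(-1/7661) - 17360*(-1/17821) = 5618/7661 + 17360/17821 = 233113338/136526681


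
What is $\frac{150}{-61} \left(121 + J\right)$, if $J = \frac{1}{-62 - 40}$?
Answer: $- \frac{308525}{1037} \approx -297.52$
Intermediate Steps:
$J = - \frac{1}{102}$ ($J = \frac{1}{-102} = - \frac{1}{102} \approx -0.0098039$)
$\frac{150}{-61} \left(121 + J\right) = \frac{150}{-61} \left(121 - \frac{1}{102}\right) = 150 \left(- \frac{1}{61}\right) \frac{12341}{102} = \left(- \frac{150}{61}\right) \frac{12341}{102} = - \frac{308525}{1037}$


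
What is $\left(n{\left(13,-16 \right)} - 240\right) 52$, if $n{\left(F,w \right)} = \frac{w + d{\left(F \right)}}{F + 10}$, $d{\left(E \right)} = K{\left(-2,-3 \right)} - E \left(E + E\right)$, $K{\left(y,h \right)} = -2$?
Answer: $- \frac{305552}{23} \approx -13285.0$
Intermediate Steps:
$d{\left(E \right)} = -2 - 2 E^{2}$ ($d{\left(E \right)} = -2 - E \left(E + E\right) = -2 - E 2 E = -2 - 2 E^{2}$)
$n{\left(F,w \right)} = \frac{-2 + w - 2 F^{2}}{10 + F}$ ($n{\left(F,w \right)} = \frac{w - \left(2 + 2 F^{2}\right)}{F + 10} = \frac{-2 + w - 2 F^{2}}{10 + F}$)
$\left(n{\left(13,-16 \right)} - 240\right) 52 = \left(\frac{-2 - 16 - 2 \cdot 13^{2}}{10 + 13} - 240\right) 52 = \left(\frac{-2 - 16 - 338}{23} - 240\right) 52 = \left(\frac{1}{23} \left(-356\right) - 240\right) 52 = \left(- \frac{356}{23} - 240\right) 52 = \left(- \frac{5876}{23}\right) 52 = - \frac{305552}{23}$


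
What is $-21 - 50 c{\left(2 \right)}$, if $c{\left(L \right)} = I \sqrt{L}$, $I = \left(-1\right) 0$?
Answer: $-21$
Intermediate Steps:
$I = 0$
$c{\left(L \right)} = 0$ ($c{\left(L \right)} = 0 \sqrt{L} = 0$)
$-21 - 50 c{\left(2 \right)} = -21 - 0 = -21 + 0 = -21$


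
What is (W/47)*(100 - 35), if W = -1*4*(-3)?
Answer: 780/47 ≈ 16.596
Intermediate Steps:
W = 12 (W = -4*(-3) = 12)
(W/47)*(100 - 35) = (12/47)*(100 - 35) = (12*(1/47))*65 = (12/47)*65 = 780/47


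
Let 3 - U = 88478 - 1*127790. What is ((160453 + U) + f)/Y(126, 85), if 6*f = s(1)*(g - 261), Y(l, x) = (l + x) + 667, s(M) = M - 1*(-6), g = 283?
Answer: 599381/2634 ≈ 227.56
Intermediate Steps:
s(M) = 6 + M (s(M) = M + 6 = 6 + M)
U = 39315 (U = 3 - (88478 - 1*127790) = 3 - (88478 - 127790) = 3 - 1*(-39312) = 3 + 39312 = 39315)
Y(l, x) = 667 + l + x
f = 77/3 (f = ((6 + 1)*(283 - 261))/6 = (7*22)/6 = (⅙)*154 = 77/3 ≈ 25.667)
((160453 + U) + f)/Y(126, 85) = ((160453 + 39315) + 77/3)/(667 + 126 + 85) = (199768 + 77/3)/878 = (599381/3)*(1/878) = 599381/2634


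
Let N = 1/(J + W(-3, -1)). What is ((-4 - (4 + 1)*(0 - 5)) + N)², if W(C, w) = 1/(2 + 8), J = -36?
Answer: 56685841/128881 ≈ 439.83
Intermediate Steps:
W(C, w) = ⅒ (W(C, w) = 1/10 = ⅒)
N = -10/359 (N = 1/(-36 + ⅒) = 1/(-359/10) = -10/359 ≈ -0.027855)
((-4 - (4 + 1)*(0 - 5)) + N)² = ((-4 - (4 + 1)*(0 - 5)) - 10/359)² = ((-4 - 5*(-5)) - 10/359)² = ((-4 - 1*(-25)) - 10/359)² = ((-4 + 25) - 10/359)² = (21 - 10/359)² = (7529/359)² = 56685841/128881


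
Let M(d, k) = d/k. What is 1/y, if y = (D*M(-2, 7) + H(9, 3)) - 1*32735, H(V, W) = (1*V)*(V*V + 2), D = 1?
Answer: -7/223918 ≈ -3.1261e-5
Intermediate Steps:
H(V, W) = V*(2 + V²) (H(V, W) = V*(V² + 2) = V*(2 + V²))
y = -223918/7 (y = (1*(-2/7) + 9*(2 + 9²)) - 1*32735 = (1*(-2*⅐) + 9*(2 + 81)) - 32735 = (1*(-2/7) + 9*83) - 32735 = (-2/7 + 747) - 32735 = 5227/7 - 32735 = -223918/7 ≈ -31988.)
1/y = 1/(-223918/7) = -7/223918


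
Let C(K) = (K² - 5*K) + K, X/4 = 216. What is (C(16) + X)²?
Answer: 1115136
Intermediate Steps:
X = 864 (X = 4*216 = 864)
C(K) = K² - 4*K
(C(16) + X)² = (16*(-4 + 16) + 864)² = (16*12 + 864)² = (192 + 864)² = 1056² = 1115136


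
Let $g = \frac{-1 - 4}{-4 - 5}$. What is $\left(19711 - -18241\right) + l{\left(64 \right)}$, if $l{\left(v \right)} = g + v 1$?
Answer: $\frac{342149}{9} \approx 38017.0$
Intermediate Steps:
$g = \frac{5}{9}$ ($g = - \frac{5}{-9} = \left(-5\right) \left(- \frac{1}{9}\right) = \frac{5}{9} \approx 0.55556$)
$l{\left(v \right)} = \frac{5}{9} + v$ ($l{\left(v \right)} = \frac{5}{9} + v 1 = \frac{5}{9} + v$)
$\left(19711 - -18241\right) + l{\left(64 \right)} = \left(19711 - -18241\right) + \left(\frac{5}{9} + 64\right) = \left(19711 + 18241\right) + \frac{581}{9} = 37952 + \frac{581}{9} = \frac{342149}{9}$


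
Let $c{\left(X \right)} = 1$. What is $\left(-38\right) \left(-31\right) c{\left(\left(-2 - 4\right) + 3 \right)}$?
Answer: $1178$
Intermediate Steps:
$\left(-38\right) \left(-31\right) c{\left(\left(-2 - 4\right) + 3 \right)} = \left(-38\right) \left(-31\right) 1 = 1178 \cdot 1 = 1178$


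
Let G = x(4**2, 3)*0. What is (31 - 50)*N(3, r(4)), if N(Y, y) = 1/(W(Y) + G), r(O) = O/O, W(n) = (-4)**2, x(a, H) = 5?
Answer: -19/16 ≈ -1.1875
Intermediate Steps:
W(n) = 16
r(O) = 1
G = 0 (G = 5*0 = 0)
N(Y, y) = 1/16 (N(Y, y) = 1/(16 + 0) = 1/16)
(31 - 50)*N(3, r(4)) = (31 - 50)*(1/16) = -19*1/16 = -19/16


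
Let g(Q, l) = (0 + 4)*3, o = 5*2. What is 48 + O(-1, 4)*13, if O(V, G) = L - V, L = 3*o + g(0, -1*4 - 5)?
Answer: 607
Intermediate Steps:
o = 10
g(Q, l) = 12 (g(Q, l) = 4*3 = 12)
L = 42 (L = 3*10 + 12 = 30 + 12 = 42)
O(V, G) = 42 - V
48 + O(-1, 4)*13 = 48 + (42 - 1*(-1))*13 = 48 + (42 + 1)*13 = 48 + 43*13 = 48 + 559 = 607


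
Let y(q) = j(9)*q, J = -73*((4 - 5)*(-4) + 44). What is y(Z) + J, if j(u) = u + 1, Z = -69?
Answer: -4194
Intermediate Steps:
j(u) = 1 + u
J = -3504 (J = -73*(-1*(-4) + 44) = -73*(4 + 44) = -73*48 = -3504)
y(q) = 10*q (y(q) = (1 + 9)*q = 10*q)
y(Z) + J = 10*(-69) - 3504 = -690 - 3504 = -4194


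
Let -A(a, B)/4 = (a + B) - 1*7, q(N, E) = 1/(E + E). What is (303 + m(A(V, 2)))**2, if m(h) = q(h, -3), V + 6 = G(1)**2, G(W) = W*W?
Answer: 3301489/36 ≈ 91708.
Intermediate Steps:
G(W) = W**2
V = -5 (V = -6 + (1**2)**2 = -6 + 1**2 = -6 + 1 = -5)
q(N, E) = 1/(2*E)
A(a, B) = 28 - 4*B - 4*a (A(a, B) = -4*((a + B) - 1*7) = -4*((B + a) - 7) = -4*(-7 + B + a) = 28 - 4*B - 4*a)
m(h) = -1/6 (m(h) = (1/2)/(-3) = (1/2)*(-1/3) = -1/6)
(303 + m(A(V, 2)))**2 = (303 - 1/6)**2 = (1817/6)**2 = 3301489/36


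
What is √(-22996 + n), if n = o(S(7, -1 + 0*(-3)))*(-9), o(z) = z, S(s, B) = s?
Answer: I*√23059 ≈ 151.85*I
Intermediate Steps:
n = -63 (n = 7*(-9) = -63)
√(-22996 + n) = √(-22996 - 63) = √(-23059) = I*√23059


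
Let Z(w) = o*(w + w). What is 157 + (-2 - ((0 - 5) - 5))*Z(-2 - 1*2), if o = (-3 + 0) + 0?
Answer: 349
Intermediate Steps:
o = -3 (o = -3 + 0 = -3)
Z(w) = -6*w (Z(w) = -3*(w + w) = -6*w)
157 + (-2 - ((0 - 5) - 5))*Z(-2 - 1*2) = 157 + (-2 - ((0 - 5) - 5))*(-6*(-2 - 1*2)) = 157 + (-2 - (-5 - 5))*(-6*(-2 - 2)) = 157 + (-2 - 1*(-10))*(-6*(-4)) = 157 + (-2 + 10)*24 = 157 + 8*24 = 157 + 192 = 349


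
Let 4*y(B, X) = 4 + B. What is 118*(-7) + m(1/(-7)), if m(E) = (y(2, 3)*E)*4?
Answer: -5788/7 ≈ -826.86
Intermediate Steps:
y(B, X) = 1 + B/4 (y(B, X) = (4 + B)/4 = 1 + B/4)
m(E) = 6*E (m(E) = ((1 + (1/4)*2)*E)*4 = ((1 + 1/2)*E)*4 = (3*E/2)*4 = 6*E)
118*(-7) + m(1/(-7)) = 118*(-7) + 6*(1/(-7)) = -826 + 6*(1*(-1/7)) = -826 + 6*(-1/7) = -826 - 6/7 = -5788/7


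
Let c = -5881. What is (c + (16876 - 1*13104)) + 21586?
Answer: 19477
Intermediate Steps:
(c + (16876 - 1*13104)) + 21586 = (-5881 + (16876 - 1*13104)) + 21586 = (-5881 + (16876 - 13104)) + 21586 = (-5881 + 3772) + 21586 = -2109 + 21586 = 19477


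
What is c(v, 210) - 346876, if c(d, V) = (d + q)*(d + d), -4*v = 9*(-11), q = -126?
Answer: -2815103/8 ≈ -3.5189e+5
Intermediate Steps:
v = 99/4 (v = -9*(-11)/4 = -¼*(-99) = 99/4 ≈ 24.750)
c(d, V) = 2*d*(-126 + d) (c(d, V) = (d - 126)*(d + d) = (-126 + d)*(2*d) = 2*d*(-126 + d))
c(v, 210) - 346876 = 2*(99/4)*(-126 + 99/4) - 346876 = 2*(99/4)*(-405/4) - 346876 = -40095/8 - 346876 = -2815103/8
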